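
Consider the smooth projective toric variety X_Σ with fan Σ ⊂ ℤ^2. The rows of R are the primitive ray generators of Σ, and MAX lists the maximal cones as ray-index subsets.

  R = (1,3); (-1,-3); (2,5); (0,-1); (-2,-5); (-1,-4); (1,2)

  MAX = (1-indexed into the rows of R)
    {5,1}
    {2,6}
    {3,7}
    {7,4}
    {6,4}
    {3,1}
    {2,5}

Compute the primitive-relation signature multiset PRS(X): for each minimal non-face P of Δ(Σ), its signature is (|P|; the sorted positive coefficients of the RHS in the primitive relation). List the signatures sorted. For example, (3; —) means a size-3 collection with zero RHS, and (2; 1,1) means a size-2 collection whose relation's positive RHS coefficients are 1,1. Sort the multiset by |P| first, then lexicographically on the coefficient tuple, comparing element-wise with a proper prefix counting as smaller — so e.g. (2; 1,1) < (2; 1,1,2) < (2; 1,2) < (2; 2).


Σ has 14 primitive collections:

  {1,2}:  v_{1} + v_{2} = 0  ⇒ sig = (2; —)
  {3,5}:  v_{3} + v_{5} = 0  ⇒ sig = (2; —)
  {1,4}:  v_{1} + v_{4} = v_{7}  ⇒ sig = (2; 1)
  {1,6}:  v_{1} + v_{6} = v_{4}  ⇒ sig = (2; 1)
  {1,7}:  v_{1} + v_{7} = v_{3}  ⇒ sig = (2; 1)
  {2,3}:  v_{2} + v_{3} = v_{7}  ⇒ sig = (2; 1)
  {2,4}:  v_{2} + v_{4} = v_{6}  ⇒ sig = (2; 1)
  {2,7}:  v_{2} + v_{7} = v_{4}  ⇒ sig = (2; 1)
  {5,7}:  v_{5} + v_{7} = v_{2}  ⇒ sig = (2; 1)
  {3,6}:  v_{3} + v_{6} = v_{4} + v_{7}  ⇒ sig = (2; 1,1)
  {3,4}:  v_{3} + v_{4} = 2·v_{7}  ⇒ sig = (2; 2)
  {4,5}:  v_{4} + v_{5} = 2·v_{2}  ⇒ sig = (2; 2)
  {6,7}:  v_{6} + v_{7} = 2·v_{4}  ⇒ sig = (2; 2)
  {5,6}:  v_{5} + v_{6} = 3·v_{2}  ⇒ sig = (2; 3)

Hence PRS(X_Σ) =
    |P|=2: 14 collections, coeffs (), (), (1), (1), (1), (1), (1), (1), (1), (1,1), (2), (2), (2), (3)


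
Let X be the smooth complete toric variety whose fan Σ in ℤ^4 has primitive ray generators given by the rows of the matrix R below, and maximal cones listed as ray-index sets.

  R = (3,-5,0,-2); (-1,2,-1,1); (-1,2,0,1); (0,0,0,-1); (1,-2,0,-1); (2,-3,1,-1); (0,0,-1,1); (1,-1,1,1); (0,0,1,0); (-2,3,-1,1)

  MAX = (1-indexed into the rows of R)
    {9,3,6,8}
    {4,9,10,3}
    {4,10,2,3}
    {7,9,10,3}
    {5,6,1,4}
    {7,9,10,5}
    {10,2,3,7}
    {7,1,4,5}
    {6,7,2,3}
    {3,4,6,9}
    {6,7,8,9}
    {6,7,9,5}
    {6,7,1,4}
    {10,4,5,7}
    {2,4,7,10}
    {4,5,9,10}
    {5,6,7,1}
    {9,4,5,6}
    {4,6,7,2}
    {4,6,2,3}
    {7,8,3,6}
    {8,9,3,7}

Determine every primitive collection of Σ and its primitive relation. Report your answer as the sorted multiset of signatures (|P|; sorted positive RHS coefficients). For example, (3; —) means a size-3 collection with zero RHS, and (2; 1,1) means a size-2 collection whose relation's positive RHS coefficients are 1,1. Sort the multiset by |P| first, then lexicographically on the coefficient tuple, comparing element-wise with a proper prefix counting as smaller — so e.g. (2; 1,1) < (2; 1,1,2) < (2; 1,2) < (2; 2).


Σ has 17 primitive collections:

  P = {3,5}:  v_{3} + v_{5} = 0 ; sig = (2; —)
  P = {6,10}:  v_{6} + v_{10} = 0 ; sig = (2; —)
  P = {2,9}:  v_{2} + v_{9} = v_{3} ; sig = (2; 1)
  P = {1,9}:  v_{1} + v_{9} = v_{5} + v_{6} ; sig = (2; 1,1)
  P = {2,5}:  v_{2} + v_{5} = v_{4} + v_{7} ; sig = (2; 1,1)
  P = {4,8}:  v_{4} + v_{8} = v_{3} + v_{6} ; sig = (2; 1,1)
  P = {1,3}:  v_{1} + v_{3} = v_{4} + v_{6} + v_{7} ; sig = (2; 1,1,1)
  P = {1,10}:  v_{1} + v_{10} = v_{4} + v_{5} + v_{7} ; sig = (2; 1,1,1)
  P = {5,8}:  v_{5} + v_{8} = v_{6} + v_{7} + v_{9} ; sig = (2; 1,1,1)
  P = {8,10}:  v_{8} + v_{10} = v_{3} + v_{7} + v_{9} ; sig = (2; 1,1,1)
  P = {2,8}:  v_{2} + v_{8} = 2·v_{3} + v_{6} + v_{7} ; sig = (2; 1,1,2)
  P = {1,8}:  v_{1} + v_{8} = 2·v_{6} + v_{7} ; sig = (2; 1,2)
  P = {1,2}:  v_{1} + v_{2} = 2·v_{4} + v_{6} + 2·v_{7} ; sig = (2; 1,2,2)
  P = {4,7,9}:  v_{4} + v_{7} + v_{9} = 0 ; sig = (3; —)
  P = {3,4,7}:  v_{3} + v_{4} + v_{7} = v_{2} ; sig = (3; 1)
  P = {3,6,7,9}:  v_{3} + v_{6} + v_{7} + v_{9} = v_{8} ; sig = (4; 1)
  P = {4,5,6,7}:  v_{4} + v_{5} + v_{6} + v_{7} = v_{1} ; sig = (4; 1)

Hence PRS(X_Σ) =
    |P|=2: 13 collections, coeffs (), (), (1), (1,1), (1,1), (1,1), (1,1,1), (1,1,1), (1,1,1), (1,1,1), (1,1,2), (1,2), (1,2,2)
    |P|=3: 2 collections, coeffs (), (1)
    |P|=4: 2 collections, coeffs (1), (1)


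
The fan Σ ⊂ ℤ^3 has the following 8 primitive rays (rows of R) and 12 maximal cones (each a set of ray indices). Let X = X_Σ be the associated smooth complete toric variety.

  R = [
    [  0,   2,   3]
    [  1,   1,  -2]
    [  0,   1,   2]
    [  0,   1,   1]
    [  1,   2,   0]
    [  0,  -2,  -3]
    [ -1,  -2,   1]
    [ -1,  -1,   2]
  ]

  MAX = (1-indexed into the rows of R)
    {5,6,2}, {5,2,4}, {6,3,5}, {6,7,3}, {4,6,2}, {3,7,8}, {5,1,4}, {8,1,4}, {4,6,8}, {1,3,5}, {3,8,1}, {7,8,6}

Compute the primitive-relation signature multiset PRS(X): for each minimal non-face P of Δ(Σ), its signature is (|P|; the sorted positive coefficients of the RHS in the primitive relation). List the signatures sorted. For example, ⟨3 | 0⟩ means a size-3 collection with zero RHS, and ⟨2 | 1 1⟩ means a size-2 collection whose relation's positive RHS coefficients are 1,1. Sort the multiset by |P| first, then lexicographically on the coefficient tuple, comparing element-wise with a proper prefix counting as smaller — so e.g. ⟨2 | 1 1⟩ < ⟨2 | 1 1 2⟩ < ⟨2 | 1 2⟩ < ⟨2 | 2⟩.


Primitive collections (12):

  P = {1,6}:  v_{1} + v_{6} = 0 — sig = ⟨2 | 0⟩
  P = {2,8}:  v_{2} + v_{8} = 0 — sig = ⟨2 | 0⟩
  P = {2,3}:  v_{2} + v_{3} = v_{5} — sig = ⟨2 | 1⟩
  P = {3,4}:  v_{3} + v_{4} = v_{1} — sig = ⟨2 | 1⟩
  P = {4,7}:  v_{4} + v_{7} = v_{8} — sig = ⟨2 | 1⟩
  P = {5,8}:  v_{5} + v_{8} = v_{3} — sig = ⟨2 | 1⟩
  P = {1,2}:  v_{1} + v_{2} = v_{4} + v_{5} — sig = ⟨2 | 1 1⟩
  P = {1,7}:  v_{1} + v_{7} = v_{3} + v_{8} — sig = ⟨2 | 1 1⟩
  P = {2,7}:  v_{2} + v_{7} = v_{3} + v_{6} — sig = ⟨2 | 1 1⟩
  P = {5,7}:  v_{5} + v_{7} = 2·v_{3} + v_{6} — sig = ⟨2 | 1 2⟩
  P = {3,6,8}:  v_{3} + v_{6} + v_{8} = v_{7} — sig = ⟨3 | 1⟩
  P = {4,5,6}:  v_{4} + v_{5} + v_{6} = v_{2} — sig = ⟨3 | 1⟩

Hence PRS(X_Σ) =
    |P|=2: 10 collections, coeffs (), (), (1), (1), (1), (1), (1,1), (1,1), (1,1), (1,2)
    |P|=3: 2 collections, coeffs (1), (1)


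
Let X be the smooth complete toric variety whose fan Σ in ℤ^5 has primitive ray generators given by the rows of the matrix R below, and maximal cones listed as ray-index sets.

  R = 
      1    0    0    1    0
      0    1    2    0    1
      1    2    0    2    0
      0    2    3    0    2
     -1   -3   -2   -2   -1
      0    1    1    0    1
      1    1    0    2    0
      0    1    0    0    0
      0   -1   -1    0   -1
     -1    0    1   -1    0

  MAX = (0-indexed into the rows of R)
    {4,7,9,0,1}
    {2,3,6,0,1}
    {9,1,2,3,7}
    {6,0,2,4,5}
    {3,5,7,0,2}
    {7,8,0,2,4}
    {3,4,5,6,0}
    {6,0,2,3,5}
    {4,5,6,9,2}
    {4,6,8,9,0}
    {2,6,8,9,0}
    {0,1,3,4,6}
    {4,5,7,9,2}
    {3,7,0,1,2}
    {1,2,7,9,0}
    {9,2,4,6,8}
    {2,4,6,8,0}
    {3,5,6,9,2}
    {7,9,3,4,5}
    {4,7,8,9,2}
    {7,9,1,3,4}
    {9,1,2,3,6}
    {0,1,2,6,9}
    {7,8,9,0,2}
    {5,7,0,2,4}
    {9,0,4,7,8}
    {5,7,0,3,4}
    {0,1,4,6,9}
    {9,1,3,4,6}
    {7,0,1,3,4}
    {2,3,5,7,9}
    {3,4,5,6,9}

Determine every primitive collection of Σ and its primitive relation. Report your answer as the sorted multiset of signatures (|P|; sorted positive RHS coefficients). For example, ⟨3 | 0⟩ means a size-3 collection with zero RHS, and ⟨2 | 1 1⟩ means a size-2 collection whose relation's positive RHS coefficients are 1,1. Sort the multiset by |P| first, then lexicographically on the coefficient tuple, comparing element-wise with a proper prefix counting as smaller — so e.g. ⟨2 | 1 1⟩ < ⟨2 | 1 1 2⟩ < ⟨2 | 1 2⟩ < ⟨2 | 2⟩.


|primitive collections| = 10. Relations:

  • {5,8}:  v_{5} + v_{8} = 0  ⟹  sig = ⟨2 | 0⟩
  • {1,5}:  v_{1} + v_{5} = v_{3}  ⟹  sig = ⟨2 | 1⟩
  • {3,8}:  v_{3} + v_{8} = v_{1}  ⟹  sig = ⟨2 | 1⟩
  • {6,7}:  v_{6} + v_{7} = v_{2}  ⟹  sig = ⟨2 | 1⟩
  • {1,8}:  v_{1} + v_{8} = v_{0} + v_{9}  ⟹  sig = ⟨2 | 1 1⟩
  • {1,2,4}:  v_{1} + v_{2} + v_{4} = 0  ⟹  sig = ⟨3 | 0⟩
  • {0,5,9}:  v_{0} + v_{5} + v_{9} = v_{1}  ⟹  sig = ⟨3 | 1⟩
  • {2,3,4}:  v_{2} + v_{3} + v_{4} = v_{5}  ⟹  sig = ⟨3 | 1⟩
  • {0,3,9}:  v_{0} + v_{3} + v_{9} = 2·v_{1}  ⟹  sig = ⟨3 | 2⟩
  • {0,2,4,9}:  v_{0} + v_{2} + v_{4} + v_{9} = v_{8}  ⟹  sig = ⟨4 | 1⟩

so the primitive-relation signature multiset is
    |P|=2: 5 collections, coeffs (), (1), (1), (1), (1,1)
    |P|=3: 4 collections, coeffs (), (1), (1), (2)
    |P|=4: 1 collection, coeffs (1)


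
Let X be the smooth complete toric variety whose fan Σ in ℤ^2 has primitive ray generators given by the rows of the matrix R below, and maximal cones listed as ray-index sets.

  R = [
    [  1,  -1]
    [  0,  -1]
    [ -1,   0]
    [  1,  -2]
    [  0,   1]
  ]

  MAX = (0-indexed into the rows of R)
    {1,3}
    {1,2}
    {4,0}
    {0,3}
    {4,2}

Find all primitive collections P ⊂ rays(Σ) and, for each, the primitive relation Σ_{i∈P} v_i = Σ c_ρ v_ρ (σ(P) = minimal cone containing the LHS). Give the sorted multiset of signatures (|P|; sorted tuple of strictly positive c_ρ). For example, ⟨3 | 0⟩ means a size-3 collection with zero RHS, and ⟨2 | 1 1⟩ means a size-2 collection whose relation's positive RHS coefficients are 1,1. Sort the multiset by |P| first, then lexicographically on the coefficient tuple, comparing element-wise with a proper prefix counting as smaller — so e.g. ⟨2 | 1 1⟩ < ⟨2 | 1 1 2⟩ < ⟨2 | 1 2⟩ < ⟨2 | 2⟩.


Minimal non-faces — 5 found among 5 rays, 5 max cones:

  • {1,4}:  v_{1} + v_{4} = 0  →  sig = ⟨2 | 0⟩
  • {0,1}:  v_{0} + v_{1} = v_{3}  →  sig = ⟨2 | 1⟩
  • {0,2}:  v_{0} + v_{2} = v_{1}  →  sig = ⟨2 | 1⟩
  • {3,4}:  v_{3} + v_{4} = v_{0}  →  sig = ⟨2 | 1⟩
  • {2,3}:  v_{2} + v_{3} = 2·v_{1}  →  sig = ⟨2 | 2⟩

Sorted signature multiset PRS(X):
{ ⟨2 | 0⟩,  ⟨2 | 1⟩ ×3,  ⟨2 | 2⟩ }


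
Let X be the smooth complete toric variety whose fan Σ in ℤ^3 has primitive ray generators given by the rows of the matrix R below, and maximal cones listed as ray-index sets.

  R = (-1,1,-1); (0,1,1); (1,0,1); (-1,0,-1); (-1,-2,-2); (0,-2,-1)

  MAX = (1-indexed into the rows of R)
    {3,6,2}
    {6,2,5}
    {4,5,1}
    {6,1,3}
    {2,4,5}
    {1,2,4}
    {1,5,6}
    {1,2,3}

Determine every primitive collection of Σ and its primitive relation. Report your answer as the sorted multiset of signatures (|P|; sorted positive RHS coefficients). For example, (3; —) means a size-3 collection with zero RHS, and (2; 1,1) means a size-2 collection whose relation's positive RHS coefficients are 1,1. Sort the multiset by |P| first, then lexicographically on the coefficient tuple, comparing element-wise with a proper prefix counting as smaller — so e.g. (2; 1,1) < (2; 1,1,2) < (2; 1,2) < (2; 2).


Σ has 5 primitive collections:

  {3,4}:  v_{3} + v_{4} = 0  so sig = (2; —)
  {3,5}:  v_{3} + v_{5} = v_{6}  so sig = (2; 1)
  {4,6}:  v_{4} + v_{6} = v_{5}  so sig = (2; 1)
  {1,2,6}:  v_{1} + v_{2} + v_{6} = v_{4}  so sig = (3; 1)
  {1,2,5}:  v_{1} + v_{2} + v_{5} = 2·v_{4}  so sig = (3; 2)

Signatures (|P|; sorted positive RHS coefficients), sorted:
{ (2; —),  (2; 1) ×2,  (3; 1),  (3; 2) }


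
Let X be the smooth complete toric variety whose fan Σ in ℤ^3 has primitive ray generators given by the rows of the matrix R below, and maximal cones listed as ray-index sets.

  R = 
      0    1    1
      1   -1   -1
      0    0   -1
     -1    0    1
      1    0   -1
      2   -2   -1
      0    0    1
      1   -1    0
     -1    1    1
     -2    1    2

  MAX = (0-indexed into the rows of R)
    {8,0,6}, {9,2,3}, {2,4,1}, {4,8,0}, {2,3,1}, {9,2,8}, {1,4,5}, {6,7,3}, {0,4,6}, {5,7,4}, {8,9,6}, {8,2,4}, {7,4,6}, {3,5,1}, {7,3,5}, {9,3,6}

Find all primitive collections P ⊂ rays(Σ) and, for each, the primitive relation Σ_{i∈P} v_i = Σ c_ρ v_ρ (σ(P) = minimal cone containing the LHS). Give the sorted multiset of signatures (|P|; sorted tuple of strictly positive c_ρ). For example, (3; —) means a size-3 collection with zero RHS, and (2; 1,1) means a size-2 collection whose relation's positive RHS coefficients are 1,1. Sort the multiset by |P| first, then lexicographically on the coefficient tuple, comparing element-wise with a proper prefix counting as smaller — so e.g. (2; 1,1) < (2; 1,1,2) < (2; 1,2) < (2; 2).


22 minimal non-faces of Δ(Σ) (on 10 rays):

  P = {1,8}:  v_{1} + v_{8} = 0  →  sig = (2; —)
  P = {2,6}:  v_{2} + v_{6} = 0  →  sig = (2; —)
  P = {3,4}:  v_{3} + v_{4} = 0  →  sig = (2; —)
  P = {1,6}:  v_{1} + v_{6} = v_{7}  →  sig = (2; 1)
  P = {1,7}:  v_{1} + v_{7} = v_{5}  →  sig = (2; 1)
  P = {1,9}:  v_{1} + v_{9} = v_{3}  →  sig = (2; 1)
  P = {2,7}:  v_{2} + v_{7} = v_{1}  →  sig = (2; 1)
  P = {3,8}:  v_{3} + v_{8} = v_{9}  →  sig = (2; 1)
  P = {4,9}:  v_{4} + v_{9} = v_{8}  →  sig = (2; 1)
  P = {5,8}:  v_{5} + v_{8} = v_{7}  →  sig = (2; 1)
  P = {7,8}:  v_{7} + v_{8} = v_{6}  →  sig = (2; 1)
  P = {0,1}:  v_{0} + v_{1} = v_{4} + v_{6}  →  sig = (2; 1,1)
  P = {0,2}:  v_{0} + v_{2} = v_{4} + v_{8}  →  sig = (2; 1,1)
  P = {0,3}:  v_{0} + v_{3} = v_{6} + v_{8}  →  sig = (2; 1,1)
  P = {5,9}:  v_{5} + v_{9} = v_{3} + v_{7}  →  sig = (2; 1,1)
  P = {7,9}:  v_{7} + v_{9} = v_{3} + v_{6}  →  sig = (2; 1,1)
  P = {0,5}:  v_{0} + v_{5} = v_{4} + v_{6} + v_{7}  →  sig = (2; 1,1,1)
  P = {0,7}:  v_{0} + v_{7} = v_{4} + 2·v_{6}  →  sig = (2; 1,2)
  P = {0,9}:  v_{0} + v_{9} = v_{6} + 2·v_{8}  →  sig = (2; 1,2)
  P = {2,5}:  v_{2} + v_{5} = 2·v_{1}  →  sig = (2; 2)
  P = {5,6}:  v_{5} + v_{6} = 2·v_{7}  →  sig = (2; 2)
  P = {4,6,8}:  v_{4} + v_{6} + v_{8} = v_{0}  →  sig = (3; 1)

Sorted signature multiset PRS(X):
    (2; —)
    (2; —)
    (2; —)
    (2; 1)
    (2; 1)
    (2; 1)
    (2; 1)
    (2; 1)
    (2; 1)
    (2; 1)
    (2; 1)
    (2; 1,1)
    (2; 1,1)
    (2; 1,1)
    (2; 1,1)
    (2; 1,1)
    (2; 1,1,1)
    (2; 1,2)
    (2; 1,2)
    (2; 2)
    (2; 2)
    (3; 1)


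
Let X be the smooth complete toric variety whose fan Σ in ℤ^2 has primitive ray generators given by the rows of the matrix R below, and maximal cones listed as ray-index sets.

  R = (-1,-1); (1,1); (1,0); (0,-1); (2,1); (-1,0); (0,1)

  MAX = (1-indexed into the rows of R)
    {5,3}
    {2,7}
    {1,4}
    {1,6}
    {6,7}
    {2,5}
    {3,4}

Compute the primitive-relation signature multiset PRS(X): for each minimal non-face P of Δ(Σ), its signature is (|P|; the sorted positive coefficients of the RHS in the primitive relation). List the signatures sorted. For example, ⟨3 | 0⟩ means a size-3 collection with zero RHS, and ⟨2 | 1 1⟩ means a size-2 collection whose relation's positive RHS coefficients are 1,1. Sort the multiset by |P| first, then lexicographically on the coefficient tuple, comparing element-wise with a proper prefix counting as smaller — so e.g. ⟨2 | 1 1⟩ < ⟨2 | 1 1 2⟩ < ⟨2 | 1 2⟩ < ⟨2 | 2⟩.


Primitive collections (14):

  P = {1,2}:  v_{1} + v_{2} = 0  so sig = ⟨2 | 0⟩
  P = {3,6}:  v_{3} + v_{6} = 0  so sig = ⟨2 | 0⟩
  P = {4,7}:  v_{4} + v_{7} = 0  so sig = ⟨2 | 0⟩
  P = {1,3}:  v_{1} + v_{3} = v_{4}  so sig = ⟨2 | 1⟩
  P = {1,5}:  v_{1} + v_{5} = v_{3}  so sig = ⟨2 | 1⟩
  P = {1,7}:  v_{1} + v_{7} = v_{6}  so sig = ⟨2 | 1⟩
  P = {2,3}:  v_{2} + v_{3} = v_{5}  so sig = ⟨2 | 1⟩
  P = {2,4}:  v_{2} + v_{4} = v_{3}  so sig = ⟨2 | 1⟩
  P = {2,6}:  v_{2} + v_{6} = v_{7}  so sig = ⟨2 | 1⟩
  P = {3,7}:  v_{3} + v_{7} = v_{2}  so sig = ⟨2 | 1⟩
  P = {4,6}:  v_{4} + v_{6} = v_{1}  so sig = ⟨2 | 1⟩
  P = {5,6}:  v_{5} + v_{6} = v_{2}  so sig = ⟨2 | 1⟩
  P = {4,5}:  v_{4} + v_{5} = 2·v_{3}  so sig = ⟨2 | 2⟩
  P = {5,7}:  v_{5} + v_{7} = 2·v_{2}  so sig = ⟨2 | 2⟩

Signatures (|P|; sorted positive RHS coefficients), sorted:
[⟨2 | 0⟩, ⟨2 | 0⟩, ⟨2 | 0⟩, ⟨2 | 1⟩, ⟨2 | 1⟩, ⟨2 | 1⟩, ⟨2 | 1⟩, ⟨2 | 1⟩, ⟨2 | 1⟩, ⟨2 | 1⟩, ⟨2 | 1⟩, ⟨2 | 1⟩, ⟨2 | 2⟩, ⟨2 | 2⟩]


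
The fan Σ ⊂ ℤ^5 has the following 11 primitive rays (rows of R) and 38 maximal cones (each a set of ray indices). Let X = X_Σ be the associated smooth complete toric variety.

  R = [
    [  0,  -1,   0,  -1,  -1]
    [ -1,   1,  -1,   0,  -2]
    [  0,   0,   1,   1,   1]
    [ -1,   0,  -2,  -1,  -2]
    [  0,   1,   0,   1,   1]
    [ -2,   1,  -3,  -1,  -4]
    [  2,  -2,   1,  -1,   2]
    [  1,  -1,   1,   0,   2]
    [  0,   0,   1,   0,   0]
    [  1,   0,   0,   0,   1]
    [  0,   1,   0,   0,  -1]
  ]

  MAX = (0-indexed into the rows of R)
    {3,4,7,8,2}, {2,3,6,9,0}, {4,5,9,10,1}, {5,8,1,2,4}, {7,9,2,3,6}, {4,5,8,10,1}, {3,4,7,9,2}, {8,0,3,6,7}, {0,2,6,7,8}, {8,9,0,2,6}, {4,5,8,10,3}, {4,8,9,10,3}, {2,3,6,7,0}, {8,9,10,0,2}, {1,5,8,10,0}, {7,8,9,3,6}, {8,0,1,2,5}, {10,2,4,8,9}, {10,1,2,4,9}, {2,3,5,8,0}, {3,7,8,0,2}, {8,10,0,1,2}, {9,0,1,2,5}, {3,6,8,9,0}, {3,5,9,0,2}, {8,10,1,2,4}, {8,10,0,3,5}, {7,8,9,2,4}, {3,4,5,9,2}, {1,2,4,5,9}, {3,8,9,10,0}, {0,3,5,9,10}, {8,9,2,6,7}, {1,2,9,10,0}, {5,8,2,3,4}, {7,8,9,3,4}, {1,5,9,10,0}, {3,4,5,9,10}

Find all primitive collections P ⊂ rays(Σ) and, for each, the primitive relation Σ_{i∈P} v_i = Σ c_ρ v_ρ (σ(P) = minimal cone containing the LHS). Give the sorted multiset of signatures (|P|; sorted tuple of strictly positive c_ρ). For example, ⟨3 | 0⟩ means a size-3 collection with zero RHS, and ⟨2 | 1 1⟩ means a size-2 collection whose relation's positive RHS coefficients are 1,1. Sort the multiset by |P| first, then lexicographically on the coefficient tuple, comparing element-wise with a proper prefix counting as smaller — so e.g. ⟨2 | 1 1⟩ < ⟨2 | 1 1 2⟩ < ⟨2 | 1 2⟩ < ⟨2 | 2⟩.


The 16 primitive collections of Σ (r=11, n=5):

  • {0,4}:  v_{0} + v_{4} = 0  ⟹  sig = ⟨2 | 0⟩
  • {1,7}:  v_{1} + v_{7} = 0  ⟹  sig = ⟨2 | 0⟩
  • {1,3}:  v_{1} + v_{3} = v_{5}  ⟹  sig = ⟨2 | 1⟩
  • {5,7}:  v_{5} + v_{7} = v_{3}  ⟹  sig = ⟨2 | 1⟩
  • {1,6}:  v_{1} + v_{6} = v_{0} + v_{9}  ⟹  sig = ⟨2 | 1 1⟩
  • {4,6}:  v_{4} + v_{6} = v_{7} + v_{9}  ⟹  sig = ⟨2 | 1 1⟩
  • {7,10}:  v_{7} + v_{10} = v_{8} + v_{9}  ⟹  sig = ⟨2 | 1 1⟩
  • {5,6}:  v_{5} + v_{6} = v_{0} + v_{3} + v_{9}  ⟹  sig = ⟨2 | 1 1 1⟩
  • {6,10}:  v_{6} + v_{10} = v_{0} + v_{8} + 2·v_{9}  ⟹  sig = ⟨2 | 1 1 2⟩
  • {0,7,9}:  v_{0} + v_{7} + v_{9} = v_{6}  ⟹  sig = ⟨3 | 1⟩
  • {1,8,9}:  v_{1} + v_{8} + v_{9} = v_{10}  ⟹  sig = ⟨3 | 1⟩
  • {2,3,10}:  v_{2} + v_{3} + v_{10} = v_{1}  ⟹  sig = ⟨3 | 1⟩
  • {5,8,9}:  v_{5} + v_{8} + v_{9} = v_{3} + v_{10}  ⟹  sig = ⟨3 | 1 1⟩
  • {2,5,10}:  v_{2} + v_{5} + v_{10} = 2·v_{1}  ⟹  sig = ⟨3 | 2⟩
  • {2,3,8,9}:  v_{2} + v_{3} + v_{8} + v_{9} = 0  ⟹  sig = ⟨4 | 0⟩
  • {2,3,6,8}:  v_{2} + v_{3} + v_{6} + v_{8} = v_{0} + v_{7}  ⟹  sig = ⟨4 | 1 1⟩

Hence PRS(X_Σ) =
    |P|=2: 9 collections, coeffs (), (), (1), (1), (1,1), (1,1), (1,1), (1,1,1), (1,1,2)
    |P|=3: 5 collections, coeffs (1), (1), (1), (1,1), (2)
    |P|=4: 2 collections, coeffs (), (1,1)


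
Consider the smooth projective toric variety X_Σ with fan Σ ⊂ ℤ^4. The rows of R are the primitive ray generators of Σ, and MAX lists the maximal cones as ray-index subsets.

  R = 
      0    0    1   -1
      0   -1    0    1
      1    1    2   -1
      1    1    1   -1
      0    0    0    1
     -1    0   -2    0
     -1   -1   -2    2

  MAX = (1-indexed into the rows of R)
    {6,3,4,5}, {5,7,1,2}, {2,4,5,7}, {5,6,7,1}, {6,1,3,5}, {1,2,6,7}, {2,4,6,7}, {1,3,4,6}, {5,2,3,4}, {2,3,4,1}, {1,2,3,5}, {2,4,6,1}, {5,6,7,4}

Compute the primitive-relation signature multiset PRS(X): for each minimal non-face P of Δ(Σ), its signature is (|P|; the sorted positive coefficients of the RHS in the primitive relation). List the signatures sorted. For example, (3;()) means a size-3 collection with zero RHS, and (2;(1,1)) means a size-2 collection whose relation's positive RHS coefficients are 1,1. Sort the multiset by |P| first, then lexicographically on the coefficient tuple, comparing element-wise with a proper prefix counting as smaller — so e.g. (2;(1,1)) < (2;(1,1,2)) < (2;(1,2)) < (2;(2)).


5 minimal non-faces of Δ(Σ) (on 7 rays):

  {3,7}:  v_{3} + v_{7} = v_{5}  ⇒ sig = (2;(1))
  {1,4,7}:  v_{1} + v_{4} + v_{7} = 0  ⇒ sig = (3;())
  {2,3,6}:  v_{2} + v_{3} + v_{6} = 0  ⇒ sig = (3;())
  {1,4,5}:  v_{1} + v_{4} + v_{5} = v_{3}  ⇒ sig = (3;(1))
  {2,5,6}:  v_{2} + v_{5} + v_{6} = v_{7}  ⇒ sig = (3;(1))

Sorted signature multiset PRS(X):
    |P|=2: 1 collection, coeffs (1)
    |P|=3: 4 collections, coeffs (), (), (1), (1)


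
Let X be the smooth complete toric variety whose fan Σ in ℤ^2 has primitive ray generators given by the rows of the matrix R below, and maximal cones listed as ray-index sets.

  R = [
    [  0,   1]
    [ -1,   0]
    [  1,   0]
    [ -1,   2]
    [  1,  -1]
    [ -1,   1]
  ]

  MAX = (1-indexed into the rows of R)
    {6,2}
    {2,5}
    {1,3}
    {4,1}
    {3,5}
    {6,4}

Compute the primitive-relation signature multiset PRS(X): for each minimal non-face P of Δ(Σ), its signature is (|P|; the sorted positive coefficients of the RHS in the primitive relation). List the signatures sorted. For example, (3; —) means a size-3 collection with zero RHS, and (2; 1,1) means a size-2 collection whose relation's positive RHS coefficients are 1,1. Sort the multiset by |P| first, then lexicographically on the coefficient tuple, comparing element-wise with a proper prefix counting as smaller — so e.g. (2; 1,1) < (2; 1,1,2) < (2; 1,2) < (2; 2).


The 9 primitive collections of Σ (r=6, n=2):

  P = {2,3}:  v_{2} + v_{3} = 0  ⇒ sig = (2; —)
  P = {5,6}:  v_{5} + v_{6} = 0  ⇒ sig = (2; —)
  P = {1,2}:  v_{1} + v_{2} = v_{6}  ⇒ sig = (2; 1)
  P = {1,5}:  v_{1} + v_{5} = v_{3}  ⇒ sig = (2; 1)
  P = {1,6}:  v_{1} + v_{6} = v_{4}  ⇒ sig = (2; 1)
  P = {3,6}:  v_{3} + v_{6} = v_{1}  ⇒ sig = (2; 1)
  P = {4,5}:  v_{4} + v_{5} = v_{1}  ⇒ sig = (2; 1)
  P = {2,4}:  v_{2} + v_{4} = 2·v_{6}  ⇒ sig = (2; 2)
  P = {3,4}:  v_{3} + v_{4} = 2·v_{1}  ⇒ sig = (2; 2)

Signatures (|P|; sorted positive RHS coefficients), sorted:
    |P|=2: 9 collections, coeffs (), (), (1), (1), (1), (1), (1), (2), (2)


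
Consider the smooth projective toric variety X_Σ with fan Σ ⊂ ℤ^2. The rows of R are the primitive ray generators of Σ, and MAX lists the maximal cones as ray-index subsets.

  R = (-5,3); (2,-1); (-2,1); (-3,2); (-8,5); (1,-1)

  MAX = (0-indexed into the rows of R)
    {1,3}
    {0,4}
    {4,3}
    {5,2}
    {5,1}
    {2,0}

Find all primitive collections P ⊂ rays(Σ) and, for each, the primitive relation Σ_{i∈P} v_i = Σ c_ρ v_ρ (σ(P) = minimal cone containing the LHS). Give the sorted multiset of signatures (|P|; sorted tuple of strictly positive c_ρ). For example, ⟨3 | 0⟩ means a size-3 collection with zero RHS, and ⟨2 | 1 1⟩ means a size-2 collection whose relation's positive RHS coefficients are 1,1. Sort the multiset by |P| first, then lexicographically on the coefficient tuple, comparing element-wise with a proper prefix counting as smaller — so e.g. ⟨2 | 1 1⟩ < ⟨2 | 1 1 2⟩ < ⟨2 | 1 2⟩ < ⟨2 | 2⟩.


Primitive collections (9):

  • {1,2}:  v_{1} + v_{2} = 0  →  sig = ⟨2 | 0⟩
  • {0,1}:  v_{0} + v_{1} = v_{3}  →  sig = ⟨2 | 1⟩
  • {0,3}:  v_{0} + v_{3} = v_{4}  →  sig = ⟨2 | 1⟩
  • {2,3}:  v_{2} + v_{3} = v_{0}  →  sig = ⟨2 | 1⟩
  • {3,5}:  v_{3} + v_{5} = v_{2}  →  sig = ⟨2 | 1⟩
  • {4,5}:  v_{4} + v_{5} = v_{0} + v_{2}  →  sig = ⟨2 | 1 1⟩
  • {0,5}:  v_{0} + v_{5} = 2·v_{2}  →  sig = ⟨2 | 2⟩
  • {1,4}:  v_{1} + v_{4} = 2·v_{3}  →  sig = ⟨2 | 2⟩
  • {2,4}:  v_{2} + v_{4} = 2·v_{0}  →  sig = ⟨2 | 2⟩

Sorted signature multiset PRS(X):
    |P|=2: 9 collections, coeffs (), (1), (1), (1), (1), (1,1), (2), (2), (2)


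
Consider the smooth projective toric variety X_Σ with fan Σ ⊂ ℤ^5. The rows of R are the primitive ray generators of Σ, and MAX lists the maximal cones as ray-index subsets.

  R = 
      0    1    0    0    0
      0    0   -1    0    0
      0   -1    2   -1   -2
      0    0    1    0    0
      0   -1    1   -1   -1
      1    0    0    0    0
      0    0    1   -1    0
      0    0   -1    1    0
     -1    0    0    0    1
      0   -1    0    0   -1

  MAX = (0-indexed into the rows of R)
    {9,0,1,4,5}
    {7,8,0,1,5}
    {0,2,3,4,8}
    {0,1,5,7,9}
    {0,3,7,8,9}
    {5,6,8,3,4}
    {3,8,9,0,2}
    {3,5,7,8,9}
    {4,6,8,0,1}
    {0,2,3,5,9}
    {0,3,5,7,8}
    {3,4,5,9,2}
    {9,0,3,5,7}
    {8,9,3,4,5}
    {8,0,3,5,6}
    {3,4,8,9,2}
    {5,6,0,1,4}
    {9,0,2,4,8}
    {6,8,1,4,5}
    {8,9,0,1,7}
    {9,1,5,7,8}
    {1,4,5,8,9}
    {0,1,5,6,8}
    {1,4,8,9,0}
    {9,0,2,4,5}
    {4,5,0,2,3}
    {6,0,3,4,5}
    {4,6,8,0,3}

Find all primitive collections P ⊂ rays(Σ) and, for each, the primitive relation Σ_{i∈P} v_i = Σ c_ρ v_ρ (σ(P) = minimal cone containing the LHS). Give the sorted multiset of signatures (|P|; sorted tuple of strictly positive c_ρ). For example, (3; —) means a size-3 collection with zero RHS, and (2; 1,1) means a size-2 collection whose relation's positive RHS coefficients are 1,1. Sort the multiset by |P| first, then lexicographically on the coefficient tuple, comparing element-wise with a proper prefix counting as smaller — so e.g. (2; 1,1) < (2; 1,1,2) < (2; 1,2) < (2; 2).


11 minimal non-faces of Δ(Σ) (on 10 rays):

  P = {1,3}:  v_{1} + v_{3} = 0  ⇒ sig = (2; —)
  P = {6,7}:  v_{6} + v_{7} = 0  ⇒ sig = (2; —)
  P = {4,7}:  v_{4} + v_{7} = v_{9}  ⇒ sig = (2; 1)
  P = {6,9}:  v_{6} + v_{9} = v_{4}  ⇒ sig = (2; 1)
  P = {1,2}:  v_{1} + v_{2} = v_{0} + v_{4} + v_{9}  ⇒ sig = (2; 1,1,1)
  P = {2,6}:  v_{2} + v_{6} = v_{0} + v_{3} + 2·v_{4}  ⇒ sig = (2; 1,1,2)
  P = {2,7}:  v_{2} + v_{7} = v_{0} + v_{3} + 2·v_{9}  ⇒ sig = (2; 1,1,2)
  P = {2,5,8}:  v_{2} + v_{5} + v_{8} = v_{3} + v_{4}  ⇒ sig = (3; 1,1)
  P = {0,5,8,9}:  v_{0} + v_{5} + v_{8} + v_{9} = 0  ⇒ sig = (4; —)
  P = {0,3,4,9}:  v_{0} + v_{3} + v_{4} + v_{9} = v_{2}  ⇒ sig = (4; 1)
  P = {0,4,5,8}:  v_{0} + v_{4} + v_{5} + v_{8} = v_{6}  ⇒ sig = (4; 1)

so the primitive-relation signature multiset is
    |P|=2: 7 collections, coeffs (), (), (1), (1), (1,1,1), (1,1,2), (1,1,2)
    |P|=3: 1 collection, coeffs (1,1)
    |P|=4: 3 collections, coeffs (), (1), (1)


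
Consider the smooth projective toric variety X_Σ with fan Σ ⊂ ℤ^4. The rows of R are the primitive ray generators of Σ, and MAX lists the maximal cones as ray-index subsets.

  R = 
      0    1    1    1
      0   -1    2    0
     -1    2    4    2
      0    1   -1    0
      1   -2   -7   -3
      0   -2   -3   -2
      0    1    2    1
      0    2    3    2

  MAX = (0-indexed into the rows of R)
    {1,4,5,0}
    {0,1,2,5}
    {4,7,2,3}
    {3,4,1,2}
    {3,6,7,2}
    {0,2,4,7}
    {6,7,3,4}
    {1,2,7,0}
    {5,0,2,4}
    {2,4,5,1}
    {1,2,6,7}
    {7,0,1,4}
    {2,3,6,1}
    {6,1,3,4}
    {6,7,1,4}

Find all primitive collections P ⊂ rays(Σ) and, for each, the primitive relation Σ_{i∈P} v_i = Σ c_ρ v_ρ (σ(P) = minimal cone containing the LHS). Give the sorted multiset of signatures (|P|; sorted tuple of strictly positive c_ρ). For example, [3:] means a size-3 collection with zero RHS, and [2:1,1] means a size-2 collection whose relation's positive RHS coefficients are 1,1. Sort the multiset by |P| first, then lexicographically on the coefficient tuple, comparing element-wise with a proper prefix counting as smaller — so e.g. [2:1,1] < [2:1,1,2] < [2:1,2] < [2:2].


9 minimal non-faces of Δ(Σ) (on 8 rays):

  P = {5,7}:  v_{5} + v_{7} = 0 — sig = [2:]
  P = {0,6}:  v_{0} + v_{6} = v_{7} — sig = [2:1]
  P = {0,3}:  v_{0} + v_{3} = v_{2} + v_{4} + v_{7} — sig = [2:1,1,1]
  P = {5,6}:  v_{5} + v_{6} = v_{1} + v_{2} + v_{4} — sig = [2:1,1,1]
  P = {3,5}:  v_{3} + v_{5} = v_{1} + 2·v_{2} + 2·v_{4} — sig = [2:1,2,2]
  P = {2,4,6}:  v_{2} + v_{4} + v_{6} = v_{3} — sig = [3:1]
  P = {1,3,7}:  v_{1} + v_{3} + v_{7} = 2·v_{6} — sig = [3:2]
  P = {0,1,2,4}:  v_{0} + v_{1} + v_{2} + v_{4} = 0 — sig = [4:]
  P = {1,2,4,7}:  v_{1} + v_{2} + v_{4} + v_{7} = v_{6} — sig = [4:1]

Sorted signature multiset PRS(X):
    |P|=2: 5 collections, coeffs (), (1), (1,1,1), (1,1,1), (1,2,2)
    |P|=3: 2 collections, coeffs (1), (2)
    |P|=4: 2 collections, coeffs (), (1)


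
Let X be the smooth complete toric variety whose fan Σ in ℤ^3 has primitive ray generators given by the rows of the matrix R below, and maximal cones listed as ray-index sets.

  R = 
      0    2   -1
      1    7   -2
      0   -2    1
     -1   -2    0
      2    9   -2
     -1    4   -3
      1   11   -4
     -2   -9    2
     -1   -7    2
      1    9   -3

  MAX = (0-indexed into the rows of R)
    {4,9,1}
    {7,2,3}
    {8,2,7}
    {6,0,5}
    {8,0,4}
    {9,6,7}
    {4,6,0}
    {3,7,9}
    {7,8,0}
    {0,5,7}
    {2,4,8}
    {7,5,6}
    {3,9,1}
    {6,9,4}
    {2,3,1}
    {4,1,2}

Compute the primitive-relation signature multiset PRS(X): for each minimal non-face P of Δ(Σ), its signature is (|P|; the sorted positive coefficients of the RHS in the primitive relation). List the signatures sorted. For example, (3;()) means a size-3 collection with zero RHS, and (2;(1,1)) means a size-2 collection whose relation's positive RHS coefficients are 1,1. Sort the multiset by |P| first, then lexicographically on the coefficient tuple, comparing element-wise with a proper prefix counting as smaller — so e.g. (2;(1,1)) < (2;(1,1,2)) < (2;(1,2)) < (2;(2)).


22 minimal non-faces of Δ(Σ) (on 10 rays):

  • {0,2}:  v_{0} + v_{2} = 0 ; sig = (2;())
  • {1,8}:  v_{1} + v_{8} = 0 ; sig = (2;())
  • {4,7}:  v_{4} + v_{7} = 0 ; sig = (2;())
  • {0,1}:  v_{0} + v_{1} = v_{9} ; sig = (2;(1))
  • {0,9}:  v_{0} + v_{9} = v_{6} ; sig = (2;(1))
  • {1,7}:  v_{1} + v_{7} = v_{3} ; sig = (2;(1))
  • {2,6}:  v_{2} + v_{6} = v_{9} ; sig = (2;(1))
  • {2,9}:  v_{2} + v_{9} = v_{1} ; sig = (2;(1))
  • {3,4}:  v_{3} + v_{4} = v_{1} ; sig = (2;(1))
  • {3,8}:  v_{3} + v_{8} = v_{7} ; sig = (2;(1))
  • {8,9}:  v_{8} + v_{9} = v_{0} ; sig = (2;(1))
  • {0,3}:  v_{0} + v_{3} = v_{7} + v_{9} ; sig = (2;(1,1))
  • {2,5}:  v_{2} + v_{5} = v_{6} + v_{7} ; sig = (2;(1,1))
  • {4,5}:  v_{4} + v_{5} = v_{0} + v_{6} ; sig = (2;(1,1))
  • {1,5}:  v_{1} + v_{5} = v_{6} + v_{7} + v_{9} ; sig = (2;(1,1,1))
  • {3,5}:  v_{3} + v_{5} = v_{6} + 2·v_{7} + v_{9} ; sig = (2;(1,1,2))
  • {3,6}:  v_{3} + v_{6} = v_{7} + 2·v_{9} ; sig = (2;(1,2))
  • {5,9}:  v_{5} + v_{9} = 2·v_{6} + v_{7} ; sig = (2;(1,2))
  • {5,8}:  v_{5} + v_{8} = 3·v_{0} + v_{7} ; sig = (2;(1,3))
  • {1,6}:  v_{1} + v_{6} = 2·v_{9} ; sig = (2;(2))
  • {6,8}:  v_{6} + v_{8} = 2·v_{0} ; sig = (2;(2))
  • {0,6,7}:  v_{0} + v_{6} + v_{7} = v_{5} ; sig = (3;(1))

Hence PRS(X_Σ) =
    (2;())
    (2;())
    (2;())
    (2;(1))
    (2;(1))
    (2;(1))
    (2;(1))
    (2;(1))
    (2;(1))
    (2;(1))
    (2;(1))
    (2;(1,1))
    (2;(1,1))
    (2;(1,1))
    (2;(1,1,1))
    (2;(1,1,2))
    (2;(1,2))
    (2;(1,2))
    (2;(1,3))
    (2;(2))
    (2;(2))
    (3;(1))


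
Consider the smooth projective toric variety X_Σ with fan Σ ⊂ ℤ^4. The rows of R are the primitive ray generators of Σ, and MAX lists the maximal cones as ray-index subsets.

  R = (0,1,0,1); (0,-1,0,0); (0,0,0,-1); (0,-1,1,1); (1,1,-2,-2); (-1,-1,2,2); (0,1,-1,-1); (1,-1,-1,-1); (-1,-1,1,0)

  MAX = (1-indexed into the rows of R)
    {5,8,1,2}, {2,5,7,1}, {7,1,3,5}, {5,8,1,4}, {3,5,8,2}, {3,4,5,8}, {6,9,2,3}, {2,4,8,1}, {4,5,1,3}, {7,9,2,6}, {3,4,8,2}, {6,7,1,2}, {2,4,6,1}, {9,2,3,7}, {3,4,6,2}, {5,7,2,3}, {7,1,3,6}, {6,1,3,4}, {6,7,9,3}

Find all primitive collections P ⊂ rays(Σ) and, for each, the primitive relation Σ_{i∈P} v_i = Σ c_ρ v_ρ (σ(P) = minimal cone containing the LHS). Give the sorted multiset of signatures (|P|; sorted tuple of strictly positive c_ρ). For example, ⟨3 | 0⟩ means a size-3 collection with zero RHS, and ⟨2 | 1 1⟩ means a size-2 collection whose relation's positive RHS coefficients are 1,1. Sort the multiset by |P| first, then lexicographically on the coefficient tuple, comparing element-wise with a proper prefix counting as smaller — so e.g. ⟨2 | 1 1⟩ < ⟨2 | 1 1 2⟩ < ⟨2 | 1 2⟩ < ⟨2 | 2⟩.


12 collections generate NE(X_Σ); each relation:

  • {4,7}:  v_{4} + v_{7} = 0  so sig = ⟨2 | 0⟩
  • {5,6}:  v_{5} + v_{6} = 0  so sig = ⟨2 | 0⟩
  • {1,9}:  v_{1} + v_{9} = v_{6} + v_{7}  so sig = ⟨2 | 1 1⟩
  • {6,8}:  v_{6} + v_{8} = v_{2} + v_{4}  so sig = ⟨2 | 1 1⟩
  • {7,8}:  v_{7} + v_{8} = v_{2} + v_{5}  so sig = ⟨2 | 1 1⟩
  • {4,9}:  v_{4} + v_{9} = v_{2} + v_{3} + v_{6}  so sig = ⟨2 | 1 1 1⟩
  • {5,9}:  v_{5} + v_{9} = v_{2} + v_{3} + v_{7}  so sig = ⟨2 | 1 1 1⟩
  • {8,9}:  v_{8} + v_{9} = 2·v_{2} + v_{3}  so sig = ⟨2 | 1 2⟩
  • {1,2,3}:  v_{1} + v_{2} + v_{3} = 0  so sig = ⟨3 | 0⟩
  • {2,4,5}:  v_{2} + v_{4} + v_{5} = v_{8}  so sig = ⟨3 | 1⟩
  • {1,3,8}:  v_{1} + v_{3} + v_{8} = v_{4} + v_{5}  so sig = ⟨3 | 1 1⟩
  • {2,3,6,7}:  v_{2} + v_{3} + v_{6} + v_{7} = v_{9}  so sig = ⟨4 | 1⟩

Signatures (|P|; sorted positive RHS coefficients), sorted:
    ⟨2 | 0⟩
    ⟨2 | 0⟩
    ⟨2 | 1 1⟩
    ⟨2 | 1 1⟩
    ⟨2 | 1 1⟩
    ⟨2 | 1 1 1⟩
    ⟨2 | 1 1 1⟩
    ⟨2 | 1 2⟩
    ⟨3 | 0⟩
    ⟨3 | 1⟩
    ⟨3 | 1 1⟩
    ⟨4 | 1⟩


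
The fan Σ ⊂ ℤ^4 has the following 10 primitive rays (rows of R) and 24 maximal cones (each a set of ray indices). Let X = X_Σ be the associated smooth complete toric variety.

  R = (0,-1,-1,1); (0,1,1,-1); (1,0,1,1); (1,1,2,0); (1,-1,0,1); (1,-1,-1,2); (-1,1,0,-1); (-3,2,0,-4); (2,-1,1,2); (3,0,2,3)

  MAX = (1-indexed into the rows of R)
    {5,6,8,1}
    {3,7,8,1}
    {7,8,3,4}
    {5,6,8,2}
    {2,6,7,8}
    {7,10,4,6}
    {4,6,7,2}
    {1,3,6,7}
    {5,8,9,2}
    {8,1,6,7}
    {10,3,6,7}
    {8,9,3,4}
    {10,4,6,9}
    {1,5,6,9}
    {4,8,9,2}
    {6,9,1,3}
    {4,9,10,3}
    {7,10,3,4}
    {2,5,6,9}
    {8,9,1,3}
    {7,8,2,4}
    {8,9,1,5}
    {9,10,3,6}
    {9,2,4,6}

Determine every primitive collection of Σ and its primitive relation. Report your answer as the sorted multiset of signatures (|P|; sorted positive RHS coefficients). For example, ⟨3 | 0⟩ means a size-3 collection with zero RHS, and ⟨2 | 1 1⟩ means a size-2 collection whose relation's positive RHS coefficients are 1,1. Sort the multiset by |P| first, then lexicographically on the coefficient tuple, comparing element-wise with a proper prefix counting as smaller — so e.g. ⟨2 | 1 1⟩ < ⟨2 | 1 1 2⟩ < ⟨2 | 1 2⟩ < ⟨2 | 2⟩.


Δ(Σ) — 10 vertices, 15 min non-faces:

  {1,2}:  v_{1} + v_{2} = 0  so sig = ⟨2 | 0⟩
  {5,7}:  v_{5} + v_{7} = 0  so sig = ⟨2 | 0⟩
  {1,4}:  v_{1} + v_{4} = v_{3}  so sig = ⟨2 | 1⟩
  {2,3}:  v_{2} + v_{3} = v_{4}  so sig = ⟨2 | 1⟩
  {3,5}:  v_{3} + v_{5} = v_{9}  so sig = ⟨2 | 1⟩
  {7,9}:  v_{7} + v_{9} = v_{3}  so sig = ⟨2 | 1⟩
  {4,5}:  v_{4} + v_{5} = v_{2} + v_{9}  so sig = ⟨2 | 1 1⟩
  {8,10}:  v_{8} + v_{10} = v_{4} + v_{7}  so sig = ⟨2 | 1 1⟩
  {5,10}:  v_{5} + v_{10} = v_{4} + v_{6} + v_{9}  so sig = ⟨2 | 1 1 1⟩
  {1,10}:  v_{1} + v_{10} = 2·v_{3} + v_{6}  so sig = ⟨2 | 1 2⟩
  {2,10}:  v_{2} + v_{10} = 2·v_{4} + v_{6}  so sig = ⟨2 | 1 2⟩
  {6,8,9}:  v_{6} + v_{8} + v_{9} = 0  so sig = ⟨3 | 0⟩
  {3,4,6}:  v_{3} + v_{4} + v_{6} = v_{10}  so sig = ⟨3 | 1⟩
  {3,6,8}:  v_{3} + v_{6} + v_{8} = v_{7}  so sig = ⟨3 | 1⟩
  {4,6,8}:  v_{4} + v_{6} + v_{8} = v_{2} + v_{7}  so sig = ⟨3 | 1 1⟩

so the primitive-relation signature multiset is
    ⟨2 | 0⟩
    ⟨2 | 0⟩
    ⟨2 | 1⟩
    ⟨2 | 1⟩
    ⟨2 | 1⟩
    ⟨2 | 1⟩
    ⟨2 | 1 1⟩
    ⟨2 | 1 1⟩
    ⟨2 | 1 1 1⟩
    ⟨2 | 1 2⟩
    ⟨2 | 1 2⟩
    ⟨3 | 0⟩
    ⟨3 | 1⟩
    ⟨3 | 1⟩
    ⟨3 | 1 1⟩


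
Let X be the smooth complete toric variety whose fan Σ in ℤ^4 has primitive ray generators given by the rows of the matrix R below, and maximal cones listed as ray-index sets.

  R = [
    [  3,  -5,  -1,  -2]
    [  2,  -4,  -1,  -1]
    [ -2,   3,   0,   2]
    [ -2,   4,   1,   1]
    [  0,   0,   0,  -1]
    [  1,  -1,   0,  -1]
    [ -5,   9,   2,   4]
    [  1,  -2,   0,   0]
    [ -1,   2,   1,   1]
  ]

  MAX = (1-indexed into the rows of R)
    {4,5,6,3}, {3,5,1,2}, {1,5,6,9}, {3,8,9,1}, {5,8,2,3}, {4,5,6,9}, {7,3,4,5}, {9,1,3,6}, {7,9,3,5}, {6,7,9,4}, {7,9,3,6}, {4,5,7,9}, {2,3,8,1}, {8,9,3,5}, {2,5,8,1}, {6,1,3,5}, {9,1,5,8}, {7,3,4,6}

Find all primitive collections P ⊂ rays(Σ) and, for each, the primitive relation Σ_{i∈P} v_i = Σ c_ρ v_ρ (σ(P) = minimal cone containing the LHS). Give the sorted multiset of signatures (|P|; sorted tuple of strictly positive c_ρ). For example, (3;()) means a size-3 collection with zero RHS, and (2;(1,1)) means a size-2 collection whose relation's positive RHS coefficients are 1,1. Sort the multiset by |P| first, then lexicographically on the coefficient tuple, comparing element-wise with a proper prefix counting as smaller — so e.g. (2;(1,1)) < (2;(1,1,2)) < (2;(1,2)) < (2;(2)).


Δ(Σ) — 9 vertices, 14 min non-faces:

  • {2,4}:  v_{2} + v_{4} = 0  ⟹  sig = (2;())
  • {1,4}:  v_{1} + v_{4} = v_{6}  ⟹  sig = (2;(1))
  • {2,6}:  v_{2} + v_{6} = v_{1}  ⟹  sig = (2;(1))
  • {2,9}:  v_{2} + v_{9} = v_{8}  ⟹  sig = (2;(1))
  • {4,8}:  v_{4} + v_{8} = v_{9}  ⟹  sig = (2;(1))
  • {2,7}:  v_{2} + v_{7} = v_{3} + v_{9}  ⟹  sig = (2;(1,1))
  • {6,8}:  v_{6} + v_{8} = v_{1} + v_{9}  ⟹  sig = (2;(1,1))
  • {1,7}:  v_{1} + v_{7} = v_{3} + v_{6} + v_{9}  ⟹  sig = (2;(1,1,1))
  • {7,8}:  v_{7} + v_{8} = v_{3} + 2·v_{9}  ⟹  sig = (2;(1,2))
  • {3,4,9}:  v_{3} + v_{4} + v_{9} = v_{7}  ⟹  sig = (3;(1))
  • {5,6,7}:  v_{5} + v_{6} + v_{7} = 2·v_{4}  ⟹  sig = (3;(2))
  • {1,3,5,9}:  v_{1} + v_{3} + v_{5} + v_{9} = 0  ⟹  sig = (4;())
  • {1,3,5,8}:  v_{1} + v_{3} + v_{5} + v_{8} = v_{2}  ⟹  sig = (4;(1))
  • {3,5,6,9}:  v_{3} + v_{5} + v_{6} + v_{9} = v_{4}  ⟹  sig = (4;(1))

Hence PRS(X_Σ) =
    (2;())
    (2;(1))
    (2;(1))
    (2;(1))
    (2;(1))
    (2;(1,1))
    (2;(1,1))
    (2;(1,1,1))
    (2;(1,2))
    (3;(1))
    (3;(2))
    (4;())
    (4;(1))
    (4;(1))


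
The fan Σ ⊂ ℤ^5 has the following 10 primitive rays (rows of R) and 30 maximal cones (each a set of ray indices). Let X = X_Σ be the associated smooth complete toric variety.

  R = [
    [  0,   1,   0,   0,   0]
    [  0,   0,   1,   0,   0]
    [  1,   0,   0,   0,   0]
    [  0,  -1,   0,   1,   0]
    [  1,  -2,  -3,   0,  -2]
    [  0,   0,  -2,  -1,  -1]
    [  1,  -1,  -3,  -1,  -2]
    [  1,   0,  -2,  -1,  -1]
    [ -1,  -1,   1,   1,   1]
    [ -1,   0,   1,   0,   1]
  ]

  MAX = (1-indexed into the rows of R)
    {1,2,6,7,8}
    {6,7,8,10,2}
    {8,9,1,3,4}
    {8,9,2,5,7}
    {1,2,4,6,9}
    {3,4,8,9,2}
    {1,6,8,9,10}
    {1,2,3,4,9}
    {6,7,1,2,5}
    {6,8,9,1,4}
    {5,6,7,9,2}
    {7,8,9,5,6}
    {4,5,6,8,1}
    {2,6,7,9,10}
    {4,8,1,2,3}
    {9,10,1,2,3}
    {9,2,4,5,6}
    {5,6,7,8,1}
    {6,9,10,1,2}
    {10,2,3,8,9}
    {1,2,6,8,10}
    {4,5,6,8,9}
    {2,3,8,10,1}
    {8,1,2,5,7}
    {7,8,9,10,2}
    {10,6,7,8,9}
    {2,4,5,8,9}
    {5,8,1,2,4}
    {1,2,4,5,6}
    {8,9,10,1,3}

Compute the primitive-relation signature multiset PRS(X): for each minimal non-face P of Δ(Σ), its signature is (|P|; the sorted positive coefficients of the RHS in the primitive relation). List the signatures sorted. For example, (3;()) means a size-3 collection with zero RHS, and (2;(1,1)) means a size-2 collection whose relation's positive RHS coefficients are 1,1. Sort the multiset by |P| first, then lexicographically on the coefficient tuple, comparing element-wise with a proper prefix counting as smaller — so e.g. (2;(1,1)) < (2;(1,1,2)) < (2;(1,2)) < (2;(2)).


Primitive collections (13):

  P = {3,6}:  v_{3} + v_{6} = v_{8}  so sig = (2;(1))
  P = {4,7}:  v_{4} + v_{7} = v_{5}  so sig = (2;(1))
  P = {4,10}:  v_{4} + v_{10} = v_{9}  so sig = (2;(1))
  P = {5,10}:  v_{5} + v_{10} = v_{7} + v_{9}  so sig = (2;(1,1))
  P = {3,7}:  v_{3} + v_{7} = v_{2} + v_{4} + 2·v_{8}  so sig = (2;(1,1,2))
  P = {3,5}:  v_{3} + v_{5} = v_{2} + 2·v_{4} + 2·v_{8}  so sig = (2;(1,2,2))
  P = {1,7,10}:  v_{1} + v_{7} + v_{10} = v_{6}  so sig = (3;(1))
  P = {1,7,9}:  v_{1} + v_{7} + v_{9} = v_{4} + v_{6}  so sig = (3;(1,1))
  P = {1,5,9}:  v_{1} + v_{5} + v_{9} = 2·v_{4} + v_{6}  so sig = (3;(1,2))
  P = {1,2,8,9}:  v_{1} + v_{2} + v_{8} + v_{9} = 0  so sig = (4;())
  P = {2,4,6,8}:  v_{2} + v_{4} + v_{6} + v_{8} = v_{7}  so sig = (4;(1))
  P = {2,6,8,9}:  v_{2} + v_{6} + v_{8} + v_{9} = v_{7} + v_{10}  so sig = (4;(1,1))
  P = {2,5,6,8}:  v_{2} + v_{5} + v_{6} + v_{8} = 2·v_{7}  so sig = (4;(2))

so the primitive-relation signature multiset is
    |P|=2: 6 collections, coeffs (1), (1), (1), (1,1), (1,1,2), (1,2,2)
    |P|=3: 3 collections, coeffs (1), (1,1), (1,2)
    |P|=4: 4 collections, coeffs (), (1), (1,1), (2)
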